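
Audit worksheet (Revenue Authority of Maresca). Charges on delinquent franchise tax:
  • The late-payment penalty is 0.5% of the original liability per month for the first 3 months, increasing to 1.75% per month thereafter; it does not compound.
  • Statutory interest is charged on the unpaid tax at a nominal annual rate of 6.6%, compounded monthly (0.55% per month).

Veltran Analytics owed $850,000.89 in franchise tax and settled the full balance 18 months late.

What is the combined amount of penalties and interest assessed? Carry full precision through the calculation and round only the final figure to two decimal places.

$324,077.17

Penalty, months 1–3: 3 × 0.5% × $850,000.89 = $12,750.01…
Penalty, months 4–18: 15 × 1.75% × $850,000.89 = $223,125.23…
Interest: $850,000.89 × ((1 + 0.0055)^18 − 1) = $850,000.89 × 0.1037669… = $88,201.9197…
Penalties + interest = $235,875.2470… + $88,201.9197… = $324,077.17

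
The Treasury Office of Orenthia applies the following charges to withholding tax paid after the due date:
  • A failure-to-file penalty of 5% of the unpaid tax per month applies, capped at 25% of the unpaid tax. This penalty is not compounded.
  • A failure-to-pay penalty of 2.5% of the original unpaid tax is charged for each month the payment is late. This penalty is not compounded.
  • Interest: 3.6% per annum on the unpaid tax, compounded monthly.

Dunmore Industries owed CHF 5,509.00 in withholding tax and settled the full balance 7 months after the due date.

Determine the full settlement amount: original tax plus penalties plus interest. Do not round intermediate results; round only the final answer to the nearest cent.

CHF 7,967.06

Failure-to-file: 7 × 5% × CHF 5,509.00 = CHF 1,928.15, capped at 25% × CHF 5,509.00 = CHF 1,377.25
Failure-to-pay penalty = 2.5% × CHF 5,509.00 × 7 mo = CHF 964.08…
Interest (3.6%/yr ÷ 12 = 0.3%/month): CHF 5,509.00 × ((1 + 0.003)^7 − 1) = CHF 116.7354…
Total = CHF 5,509.00 + CHF 2,341.3250 + CHF 116.7354… = CHF 7,967.06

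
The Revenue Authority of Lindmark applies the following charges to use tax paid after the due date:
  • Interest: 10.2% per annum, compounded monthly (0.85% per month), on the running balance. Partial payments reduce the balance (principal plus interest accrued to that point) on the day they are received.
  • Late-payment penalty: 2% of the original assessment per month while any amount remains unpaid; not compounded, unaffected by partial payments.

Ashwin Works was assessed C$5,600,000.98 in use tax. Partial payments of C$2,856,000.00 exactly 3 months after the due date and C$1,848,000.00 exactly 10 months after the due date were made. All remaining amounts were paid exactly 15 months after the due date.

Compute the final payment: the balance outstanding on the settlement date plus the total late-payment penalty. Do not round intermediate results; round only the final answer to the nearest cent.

C$2,948,879.09

Balance at month 3: C$5,600,000.9800 × (1 + 0.0085)^3 = C$5,744,018.2443…
After C$2,856,000.00 payment: C$5,744,018.2443… − C$2,856,000.00 = C$2,888,018.2443…
Balance at month 10: C$2,888,018.2443… × (1 + 0.0085)^7 = C$3,064,299.7820…
After C$1,848,000.00 payment: C$3,064,299.7820… − C$1,848,000.00 = C$1,216,299.7820…
Balance at month 15: C$1,216,299.7820… × (1 + 0.0085)^5 = C$1,268,878.8007…
Penalty: 15 × 2% × C$5,600,000.98 = C$1,680,000.29…
Final settlement = outstanding balance + penalty = C$1,268,878.8007… + C$1,680,000.29… = C$2,948,879.09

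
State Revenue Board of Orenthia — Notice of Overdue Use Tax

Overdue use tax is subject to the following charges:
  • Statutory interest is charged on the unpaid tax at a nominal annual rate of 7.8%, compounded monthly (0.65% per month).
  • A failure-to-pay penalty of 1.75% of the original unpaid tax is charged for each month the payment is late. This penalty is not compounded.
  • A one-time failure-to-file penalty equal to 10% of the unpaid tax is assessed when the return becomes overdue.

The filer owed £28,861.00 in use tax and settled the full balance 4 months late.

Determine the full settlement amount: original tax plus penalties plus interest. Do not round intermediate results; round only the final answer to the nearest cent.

Failure-to-file penalty: 10% × £28,861.00 = £2,886.10
Failure-to-pay penalty = 1.75% × £28,861.00 × 4 mo = £2,020.27
Interest: £28,861.00 × ((1 + 0.0065)^4 − 1) = £28,861.00 × 0.0262546… = £757.7340…
Total = £28,861.00 + £4,906.3700 + £757.7340… = £34,525.10

£34,525.10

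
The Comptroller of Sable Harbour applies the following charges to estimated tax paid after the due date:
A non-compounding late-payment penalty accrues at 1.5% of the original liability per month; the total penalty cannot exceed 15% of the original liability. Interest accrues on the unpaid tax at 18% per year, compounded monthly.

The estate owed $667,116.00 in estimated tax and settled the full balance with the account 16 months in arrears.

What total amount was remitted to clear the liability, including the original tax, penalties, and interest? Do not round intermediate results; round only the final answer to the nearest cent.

$946,627.96

Penalty (uncapped): 16 × 1.5% × $667,116.00 = $160,107.84; cap = 15% × $667,116.00 = $100,067.40 → penalty = $100,067.40
Interest (18%/yr ÷ 12 = 1.5%/month): $667,116.00 × ((1 + 0.015)^16 − 1) = $179,444.5626…
Total = $667,116.00 + $100,067.4000 + $179,444.5626… = $946,627.96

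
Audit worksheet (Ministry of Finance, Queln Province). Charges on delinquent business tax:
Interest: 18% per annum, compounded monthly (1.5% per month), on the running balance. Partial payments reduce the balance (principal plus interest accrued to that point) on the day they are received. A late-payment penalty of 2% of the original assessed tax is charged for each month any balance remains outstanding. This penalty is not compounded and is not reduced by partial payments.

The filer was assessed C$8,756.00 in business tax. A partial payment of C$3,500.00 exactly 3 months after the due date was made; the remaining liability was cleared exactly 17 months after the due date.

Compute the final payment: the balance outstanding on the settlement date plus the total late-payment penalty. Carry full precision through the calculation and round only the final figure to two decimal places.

C$9,943.80

Balance at month 3: C$8,756.0000 × (1 + 0.015)^3 = C$9,155.9599…
After C$3,500.00 payment: C$9,155.9599… − C$3,500.00 = C$5,655.9599…
Balance at month 17: C$5,655.9599… × (1 + 0.015)^14 = C$6,966.7610…
Penalty: 17 × 2% × C$8,756.00 = C$2,977.04
Final settlement = outstanding balance + penalty = C$6,966.7610… + C$2,977.04 = C$9,943.80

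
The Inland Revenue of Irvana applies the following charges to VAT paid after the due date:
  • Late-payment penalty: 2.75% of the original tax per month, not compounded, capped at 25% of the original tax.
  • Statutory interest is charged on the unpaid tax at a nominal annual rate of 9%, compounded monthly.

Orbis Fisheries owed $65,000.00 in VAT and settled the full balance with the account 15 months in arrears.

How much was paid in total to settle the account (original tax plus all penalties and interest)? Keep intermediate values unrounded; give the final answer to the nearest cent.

$88,959.17

Penalty (uncapped): 15 × 2.75% × $65,000.00 = $26,812.50; cap = 25% × $65,000.00 = $16,250.00 → penalty = $16,250.00
Interest (9%/yr ÷ 12 = 0.75%/month): $65,000.00 × ((1 + 0.0075)^15 − 1) = $7,709.1686…
Total = $65,000.00 + $16,250.0000 + $7,709.1686… = $88,959.17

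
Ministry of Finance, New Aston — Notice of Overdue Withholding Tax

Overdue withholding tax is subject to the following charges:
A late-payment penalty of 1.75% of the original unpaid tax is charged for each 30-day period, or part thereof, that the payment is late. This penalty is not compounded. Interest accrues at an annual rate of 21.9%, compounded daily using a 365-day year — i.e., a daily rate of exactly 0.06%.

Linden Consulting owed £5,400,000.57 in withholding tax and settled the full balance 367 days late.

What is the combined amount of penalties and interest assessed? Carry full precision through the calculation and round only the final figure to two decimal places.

Penalty periods: ⌈367/30⌉ = 13; penalty = 13 × 1.75% × £5,400,000.57 = £1,228,500.13…
Interest: £5,400,000.57 × ((1 + 0.0006)^367 − 1) = £5,400,000.57 × 0.24624367… = £1,329,715.9810…
Penalties + interest = £1,228,500.1297… + £1,329,715.9810… = £2,558,216.11

£2,558,216.11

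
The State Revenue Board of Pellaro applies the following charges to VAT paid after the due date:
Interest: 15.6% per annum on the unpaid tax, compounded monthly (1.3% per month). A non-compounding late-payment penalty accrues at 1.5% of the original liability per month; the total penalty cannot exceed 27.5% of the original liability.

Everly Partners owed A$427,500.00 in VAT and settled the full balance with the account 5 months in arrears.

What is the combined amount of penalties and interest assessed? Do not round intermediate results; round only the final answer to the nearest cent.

Penalty: 5 × 1.5% × A$427,500.00 = A$32,062.50 (below the 27.5% cap of A$117,562.50)
Interest: A$427,500.00 × ((1 + 0.013)^5 − 1) = A$427,500.00 × 0.0667121… = A$28,519.4284…
Penalties + interest = A$32,062.5000 + A$28,519.4284… = A$60,581.93

A$60,581.93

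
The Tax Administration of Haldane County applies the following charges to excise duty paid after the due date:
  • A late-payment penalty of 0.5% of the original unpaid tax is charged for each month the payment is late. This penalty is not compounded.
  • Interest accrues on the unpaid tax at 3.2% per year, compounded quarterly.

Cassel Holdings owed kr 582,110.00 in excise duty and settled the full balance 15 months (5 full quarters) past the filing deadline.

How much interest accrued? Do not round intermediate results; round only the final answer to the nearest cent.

kr 23,659.94

Interest (3.2%/yr ÷ 4 = 0.8%/quarter): kr 582,110.00 × ((1 + 0.008)^5 − 1) = kr 23,659.9427…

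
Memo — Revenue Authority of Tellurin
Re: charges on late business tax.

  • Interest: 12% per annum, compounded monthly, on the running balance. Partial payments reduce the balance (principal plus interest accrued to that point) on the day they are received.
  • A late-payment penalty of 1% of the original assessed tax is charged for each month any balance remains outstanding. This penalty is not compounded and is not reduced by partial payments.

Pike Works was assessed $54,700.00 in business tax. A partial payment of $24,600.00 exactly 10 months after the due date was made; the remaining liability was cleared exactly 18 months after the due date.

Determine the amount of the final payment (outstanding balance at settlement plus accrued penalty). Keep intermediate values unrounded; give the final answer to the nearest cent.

Monthly rate = 12% ÷ 12 = 1%
Balance at month 10: $54,700.0000 × (1 + 0.01)^10 = $60,422.8303…
After $24,600.00 payment: $60,422.8303… − $24,600.00 = $35,822.8303…
Balance at month 18: $35,822.8303… × (1 + 0.01)^8 = $38,790.9920…
Penalty: 18 × 1% × $54,700.00 = $9,846.00
Final settlement = outstanding balance + penalty = $38,790.9920… + $9,846.00 = $48,636.99

$48,636.99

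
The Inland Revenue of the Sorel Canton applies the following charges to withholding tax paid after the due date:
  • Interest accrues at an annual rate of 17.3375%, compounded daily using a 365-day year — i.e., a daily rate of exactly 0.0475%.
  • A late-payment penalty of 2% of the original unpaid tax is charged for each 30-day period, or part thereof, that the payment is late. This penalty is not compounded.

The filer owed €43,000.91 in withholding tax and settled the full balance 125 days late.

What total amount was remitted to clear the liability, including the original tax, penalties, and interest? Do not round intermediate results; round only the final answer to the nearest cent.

€49,930.86

Penalty periods: ⌈125/30⌉ = 5; penalty = 5 × 2% × €43,000.91 = €4,300.09…
Interest: €43,000.91 × ((1 + 0.000475)^125 − 1) = €43,000.91 × 0.06115815… = €2,629.8560…
Total = €43,000.91 + €4,300.0910 + €2,629.8560… = €49,930.86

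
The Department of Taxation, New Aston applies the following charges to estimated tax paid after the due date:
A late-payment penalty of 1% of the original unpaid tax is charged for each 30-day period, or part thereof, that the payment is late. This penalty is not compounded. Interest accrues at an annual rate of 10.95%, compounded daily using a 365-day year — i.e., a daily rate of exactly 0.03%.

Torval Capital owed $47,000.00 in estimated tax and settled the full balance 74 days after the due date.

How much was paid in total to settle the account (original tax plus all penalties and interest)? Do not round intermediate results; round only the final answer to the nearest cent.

$49,464.91

Penalty periods: ⌈74/30⌉ = 3; penalty = 3 × 1% × $47,000.00 = $1,410.00
Interest: $47,000.00 × ((1 + 0.0003)^74 − 1) = $47,000.00 × 0.02244485… = $1,054.9079…
Total = $47,000.00 + $1,410.0000 + $1,054.9079… = $49,464.91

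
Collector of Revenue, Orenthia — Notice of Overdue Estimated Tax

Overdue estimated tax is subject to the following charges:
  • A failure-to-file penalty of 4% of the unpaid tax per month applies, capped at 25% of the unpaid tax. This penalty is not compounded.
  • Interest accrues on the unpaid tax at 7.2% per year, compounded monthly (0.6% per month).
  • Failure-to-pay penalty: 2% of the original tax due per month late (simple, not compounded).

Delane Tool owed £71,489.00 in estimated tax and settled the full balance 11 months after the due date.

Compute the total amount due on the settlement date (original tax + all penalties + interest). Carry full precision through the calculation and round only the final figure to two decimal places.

Failure-to-file: 11 × 4% × £71,489.00 = £31,455.16, capped at 25% × £71,489.00 = £17,872.25
Failure-to-pay penalty = 2% × £71,489.00 × 11 mo = £15,727.58
Interest: £71,489.00 × ((1 + 0.006)^11 − 1) = £71,489.00 × 0.0680161… = £4,862.4009…
Total = £71,489.00 + £33,599.8300 + £4,862.4009… = £109,951.23

£109,951.23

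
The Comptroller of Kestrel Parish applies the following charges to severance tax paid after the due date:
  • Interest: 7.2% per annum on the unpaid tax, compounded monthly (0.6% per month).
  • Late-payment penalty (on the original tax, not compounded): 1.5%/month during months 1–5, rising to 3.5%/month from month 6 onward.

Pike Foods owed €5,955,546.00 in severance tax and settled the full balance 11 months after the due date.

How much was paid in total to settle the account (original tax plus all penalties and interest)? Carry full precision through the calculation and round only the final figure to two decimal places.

€8,057,949.45

Penalty, months 1–5: 5 × 1.5% × €5,955,546.00 = €446,665.95
Penalty, months 6–11: 6 × 3.5% × €5,955,546.00 = €1,250,664.66
Interest: €5,955,546.00 × ((1 + 0.006)^11 − 1) = €5,955,546.00 × 0.0680161… = €405,072.8413…
Total = €5,955,546.00 + €1,697,330.6100 + €405,072.8413… = €8,057,949.45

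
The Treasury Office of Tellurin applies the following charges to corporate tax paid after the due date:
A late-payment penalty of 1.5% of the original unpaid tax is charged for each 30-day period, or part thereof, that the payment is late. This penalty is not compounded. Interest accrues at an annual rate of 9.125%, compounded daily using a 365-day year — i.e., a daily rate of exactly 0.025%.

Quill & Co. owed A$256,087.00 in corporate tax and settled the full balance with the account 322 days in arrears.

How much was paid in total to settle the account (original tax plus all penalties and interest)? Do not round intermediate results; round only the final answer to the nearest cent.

A$319,806.04

Penalty periods: ⌈322/30⌉ = 11; penalty = 11 × 1.5% × A$256,087.00 = A$42,254.36…
Interest: A$256,087.00 × ((1 + 0.00025)^322 − 1) = A$256,087.00 × 0.08381794… = A$21,464.6854…
Total = A$256,087.00 + A$42,254.3550 + A$21,464.6854… = A$319,806.04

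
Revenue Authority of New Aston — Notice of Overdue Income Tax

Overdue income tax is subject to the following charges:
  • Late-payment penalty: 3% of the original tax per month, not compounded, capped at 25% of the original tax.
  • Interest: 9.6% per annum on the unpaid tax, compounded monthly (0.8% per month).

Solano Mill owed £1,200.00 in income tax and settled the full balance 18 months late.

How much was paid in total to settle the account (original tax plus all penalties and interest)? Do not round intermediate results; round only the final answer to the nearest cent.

£1,685.07

Penalty (uncapped): 18 × 3% × £1,200.00 = £648.00; cap = 25% × £1,200.00 = £300.00 → penalty = £300.00
Interest: £1,200.00 × ((1 + 0.008)^18 − 1) = £1,200.00 × 0.1542226… = £185.0671…
Total = £1,200.00 + £300.0000 + £185.0671… = £1,685.07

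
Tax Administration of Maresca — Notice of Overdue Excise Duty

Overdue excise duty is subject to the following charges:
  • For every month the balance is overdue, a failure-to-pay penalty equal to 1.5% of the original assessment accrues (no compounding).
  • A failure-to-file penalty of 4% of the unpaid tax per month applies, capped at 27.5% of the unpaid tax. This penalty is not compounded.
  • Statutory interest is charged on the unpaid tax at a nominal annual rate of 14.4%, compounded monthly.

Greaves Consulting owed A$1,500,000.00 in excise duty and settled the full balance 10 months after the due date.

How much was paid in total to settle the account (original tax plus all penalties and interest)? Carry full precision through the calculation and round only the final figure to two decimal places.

A$2,327,537.67

Failure-to-file: 10 × 4% × A$1,500,000.00 = A$600,000.00, capped at 27.5% × A$1,500,000.00 = A$412,500.00
Failure-to-pay penalty: 10 × 1.5% × A$1,500,000.00 = A$225,000.00
Interest (14.4%/yr ÷ 12 = 1.2%/month): A$1,500,000.00 × ((1 + 0.012)^10 − 1) = A$190,037.6668…
Total = A$1,500,000.00 + A$637,500.0000 + A$190,037.6668… = A$2,327,537.67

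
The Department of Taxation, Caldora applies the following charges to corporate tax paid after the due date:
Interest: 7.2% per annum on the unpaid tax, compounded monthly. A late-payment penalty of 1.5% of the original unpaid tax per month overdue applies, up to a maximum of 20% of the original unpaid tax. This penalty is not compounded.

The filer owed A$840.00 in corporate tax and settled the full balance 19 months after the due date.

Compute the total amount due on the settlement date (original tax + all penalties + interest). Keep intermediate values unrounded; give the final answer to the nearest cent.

A$1,109.11

Penalty (uncapped): 19 × 1.5% × A$840.00 = A$239.40; cap = 20% × A$840.00 = A$168.00 → penalty = A$168.00
Interest (7.2%/yr ÷ 12 = 0.6%/month): A$840.00 × ((1 + 0.006)^19 − 1) = A$101.1112…
Total = A$840.00 + A$168.0000 + A$101.1112… = A$1,109.11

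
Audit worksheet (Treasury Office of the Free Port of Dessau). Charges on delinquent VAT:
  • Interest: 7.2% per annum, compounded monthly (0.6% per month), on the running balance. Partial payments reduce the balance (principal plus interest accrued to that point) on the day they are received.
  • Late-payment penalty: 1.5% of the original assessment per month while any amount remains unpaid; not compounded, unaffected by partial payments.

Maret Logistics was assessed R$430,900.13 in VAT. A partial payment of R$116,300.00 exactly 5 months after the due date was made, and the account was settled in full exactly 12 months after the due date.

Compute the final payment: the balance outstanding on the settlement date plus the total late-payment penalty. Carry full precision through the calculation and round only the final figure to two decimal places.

R$419,258.13

Balance at month 5: R$430,900.1300 × (1 + 0.006)^5 = R$443,983.1915…
After R$116,300.00 payment: R$443,983.1915… − R$116,300.00 = R$327,683.1915…
Balance at month 12: R$327,683.1915… × (1 + 0.006)^7 = R$341,696.1062…
Penalty: 12 × 1.5% × R$430,900.13 = R$77,562.02…
Final settlement = outstanding balance + penalty = R$341,696.1062… + R$77,562.02… = R$419,258.13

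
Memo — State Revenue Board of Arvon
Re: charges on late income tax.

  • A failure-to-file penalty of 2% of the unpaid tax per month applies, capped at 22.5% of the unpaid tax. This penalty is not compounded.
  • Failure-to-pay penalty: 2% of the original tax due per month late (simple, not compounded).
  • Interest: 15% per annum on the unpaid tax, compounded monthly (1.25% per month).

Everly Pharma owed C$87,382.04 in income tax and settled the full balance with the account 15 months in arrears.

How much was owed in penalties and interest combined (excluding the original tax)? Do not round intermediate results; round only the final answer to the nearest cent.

Failure-to-file: 15 × 2% × C$87,382.04 = C$26,214.61…, capped at 22.5% × C$87,382.04 = C$19,660.96…
Failure-to-pay penalty = 2% × C$87,382.04 × 15 mo = C$26,214.61…
Interest: C$87,382.04 × ((1 + 0.0125)^15 − 1) = C$87,382.04 × 0.2048292… = C$17,898.3919…
Penalties + interest = C$45,875.5710 + C$17,898.3919… = C$63,773.96

C$63,773.96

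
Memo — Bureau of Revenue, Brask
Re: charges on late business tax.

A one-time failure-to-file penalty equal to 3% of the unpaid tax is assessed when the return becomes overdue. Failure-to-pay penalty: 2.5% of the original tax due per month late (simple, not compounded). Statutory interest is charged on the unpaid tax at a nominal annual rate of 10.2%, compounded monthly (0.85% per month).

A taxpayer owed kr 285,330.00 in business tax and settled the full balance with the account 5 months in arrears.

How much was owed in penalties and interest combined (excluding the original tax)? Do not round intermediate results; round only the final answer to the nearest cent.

Failure-to-file penalty: 3% × kr 285,330.00 = kr 8,559.90
Failure-to-pay penalty = 2.5% × kr 285,330.00 × 5 mo = kr 35,666.25
Interest: kr 285,330.00 × ((1 + 0.0085)^5 − 1) = kr 285,330.00 × 0.0432287… = kr 12,334.4357…
Penalties + interest = kr 44,226.1500 + kr 12,334.4357… = kr 56,560.59

kr 56,560.59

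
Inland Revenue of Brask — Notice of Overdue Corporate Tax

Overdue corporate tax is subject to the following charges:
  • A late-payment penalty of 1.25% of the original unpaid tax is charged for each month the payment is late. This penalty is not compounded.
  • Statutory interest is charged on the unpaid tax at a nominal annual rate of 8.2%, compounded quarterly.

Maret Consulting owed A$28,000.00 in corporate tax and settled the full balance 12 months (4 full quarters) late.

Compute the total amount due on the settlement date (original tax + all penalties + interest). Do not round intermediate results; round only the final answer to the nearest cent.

A$34,567.57

Late-payment penalty: 12 × 1.25% × A$28,000.00 = A$4,200.00
Interest (8.2%/yr ÷ 4 = 2.05%/quarter): A$28,000.00 × ((1 + 0.0205)^4 − 1) = A$2,367.5718…
Total = A$28,000.00 + A$4,200.0000 + A$2,367.5718… = A$34,567.57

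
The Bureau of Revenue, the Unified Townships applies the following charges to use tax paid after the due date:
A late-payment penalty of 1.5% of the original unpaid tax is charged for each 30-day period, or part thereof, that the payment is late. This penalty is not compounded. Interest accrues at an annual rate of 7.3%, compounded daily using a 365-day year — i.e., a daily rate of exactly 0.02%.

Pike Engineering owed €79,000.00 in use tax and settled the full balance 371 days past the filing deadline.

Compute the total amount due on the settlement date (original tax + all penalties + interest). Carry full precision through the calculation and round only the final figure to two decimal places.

Penalty periods: ⌈371/30⌉ = 13; penalty = 13 × 1.5% × €79,000.00 = €15,405.00
Interest: €79,000.00 × ((1 + 0.0002)^371 − 1) = €79,000.00 × 0.07701420… = €6,084.1216…
Total = €79,000.00 + €15,405.0000 + €6,084.1216… = €100,489.12

€100,489.12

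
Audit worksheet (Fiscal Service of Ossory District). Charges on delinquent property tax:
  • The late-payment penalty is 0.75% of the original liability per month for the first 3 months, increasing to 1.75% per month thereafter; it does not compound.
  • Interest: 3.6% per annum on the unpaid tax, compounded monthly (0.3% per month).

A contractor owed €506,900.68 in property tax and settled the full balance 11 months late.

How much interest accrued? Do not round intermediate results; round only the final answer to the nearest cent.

Interest: €506,900.68 × ((1 + 0.003)^11 − 1) = €506,900.68 × 0.0334995… = €16,980.9101…

€16,980.91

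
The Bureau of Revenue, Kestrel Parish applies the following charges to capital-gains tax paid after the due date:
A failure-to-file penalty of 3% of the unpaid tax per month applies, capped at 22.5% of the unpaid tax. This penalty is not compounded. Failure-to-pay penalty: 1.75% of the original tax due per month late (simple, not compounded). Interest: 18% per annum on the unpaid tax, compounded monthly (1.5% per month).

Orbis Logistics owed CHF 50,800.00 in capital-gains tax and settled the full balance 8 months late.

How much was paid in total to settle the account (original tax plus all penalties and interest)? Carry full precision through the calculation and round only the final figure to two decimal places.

Failure-to-file: 8 × 3% × CHF 50,800.00 = CHF 12,192.00, capped at 22.5% × CHF 50,800.00 = CHF 11,430.00
Failure-to-pay penalty: 8 × 1.75% × CHF 50,800.00 = CHF 7,112.00
Interest: CHF 50,800.00 × ((1 + 0.015)^8 − 1) = CHF 50,800.00 × 0.1264926… = CHF 6,425.8234…
Total = CHF 50,800.00 + CHF 18,542.0000 + CHF 6,425.8234… = CHF 75,767.82

CHF 75,767.82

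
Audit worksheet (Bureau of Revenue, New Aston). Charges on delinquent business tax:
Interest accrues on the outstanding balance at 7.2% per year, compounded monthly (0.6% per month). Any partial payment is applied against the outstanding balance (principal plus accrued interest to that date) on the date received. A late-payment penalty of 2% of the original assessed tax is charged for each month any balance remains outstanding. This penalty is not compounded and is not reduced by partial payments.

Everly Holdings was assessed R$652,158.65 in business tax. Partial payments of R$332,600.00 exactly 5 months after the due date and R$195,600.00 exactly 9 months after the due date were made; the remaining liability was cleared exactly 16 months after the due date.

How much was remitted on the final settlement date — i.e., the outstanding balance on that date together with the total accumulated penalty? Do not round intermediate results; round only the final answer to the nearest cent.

Balance at month 5: R$652,158.6500 × (1 + 0.006)^5 = R$671,959.5995…
After R$332,600.00 payment: R$671,959.5995… − R$332,600.00 = R$339,359.5995…
Balance at month 9: R$339,359.5995… × (1 + 0.006)^4 = R$347,577.8252…
After R$195,600.00 payment: R$347,577.8252… − R$195,600.00 = R$151,977.8252…
Balance at month 16: R$151,977.8252… × (1 + 0.006)^7 = R$158,476.9450…
Penalty: 16 × 2% × R$652,158.65 = R$208,690.77…
Final settlement = outstanding balance + penalty = R$158,476.9450… + R$208,690.77… = R$367,167.71

R$367,167.71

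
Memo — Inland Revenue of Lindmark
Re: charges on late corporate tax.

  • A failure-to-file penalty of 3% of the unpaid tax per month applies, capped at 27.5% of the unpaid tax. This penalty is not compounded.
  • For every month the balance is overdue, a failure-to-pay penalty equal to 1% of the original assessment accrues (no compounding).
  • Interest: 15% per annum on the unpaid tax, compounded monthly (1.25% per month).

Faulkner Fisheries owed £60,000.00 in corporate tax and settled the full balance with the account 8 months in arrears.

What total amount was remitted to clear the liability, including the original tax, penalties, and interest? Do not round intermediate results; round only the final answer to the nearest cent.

£85,469.17

Failure-to-file: 8 × 3% × £60,000.00 = £14,400.00 (under the 27.5% cap)
Failure-to-pay penalty: 8 × 1% × £60,000.00 = £4,800.00
Interest: £60,000.00 × ((1 + 0.0125)^8 − 1) = £60,000.00 × 0.1044861… = £6,269.1661…
Total = £60,000.00 + £19,200.0000 + £6,269.1661… = £85,469.17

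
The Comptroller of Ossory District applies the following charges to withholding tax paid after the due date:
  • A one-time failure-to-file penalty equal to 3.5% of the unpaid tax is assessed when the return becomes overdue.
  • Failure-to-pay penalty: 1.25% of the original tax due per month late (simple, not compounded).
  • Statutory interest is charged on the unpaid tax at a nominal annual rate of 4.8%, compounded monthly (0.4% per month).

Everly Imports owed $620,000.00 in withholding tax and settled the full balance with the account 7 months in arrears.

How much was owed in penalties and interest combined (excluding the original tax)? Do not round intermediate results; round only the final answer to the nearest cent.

$93,519.71

Failure-to-file penalty: 3.5% × $620,000.00 = $21,700.00
Failure-to-pay penalty = 1.25% × $620,000.00 × 7 mo = $54,250.00
Interest: $620,000.00 × ((1 + 0.004)^7 − 1) = $620,000.00 × 0.0283382… = $17,569.7144…
Penalties + interest = $75,950.0000 + $17,569.7144… = $93,519.71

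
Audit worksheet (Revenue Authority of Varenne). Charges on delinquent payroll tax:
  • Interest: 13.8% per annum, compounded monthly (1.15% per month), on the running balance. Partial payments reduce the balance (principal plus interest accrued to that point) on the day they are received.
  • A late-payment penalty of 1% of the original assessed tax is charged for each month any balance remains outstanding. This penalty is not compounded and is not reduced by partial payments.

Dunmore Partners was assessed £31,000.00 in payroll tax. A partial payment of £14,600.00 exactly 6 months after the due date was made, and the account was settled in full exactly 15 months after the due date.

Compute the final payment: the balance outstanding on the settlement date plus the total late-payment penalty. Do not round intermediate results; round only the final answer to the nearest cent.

Balance at month 6: £31,000.0000 × (1 + 0.0115)^6 = £33,201.4474…
After £14,600.00 payment: £33,201.4474… − £14,600.00 = £18,601.4474…
Balance at month 15: £18,601.4474… × (1 + 0.0115)^9 = £20,617.6765…
Penalty: 15 × 1% × £31,000.00 = £4,650.00
Final settlement = outstanding balance + penalty = £20,617.6765… + £4,650.00 = £25,267.68

£25,267.68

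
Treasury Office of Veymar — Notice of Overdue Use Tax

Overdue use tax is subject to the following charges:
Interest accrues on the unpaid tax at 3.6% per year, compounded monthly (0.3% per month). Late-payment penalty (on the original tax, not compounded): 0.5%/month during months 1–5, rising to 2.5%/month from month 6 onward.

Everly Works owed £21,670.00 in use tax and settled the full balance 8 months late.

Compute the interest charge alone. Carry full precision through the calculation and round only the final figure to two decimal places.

Interest: £21,670.00 × ((1 + 0.003)^8 − 1) = £21,670.00 × 0.0242535… = £525.5737…

£525.57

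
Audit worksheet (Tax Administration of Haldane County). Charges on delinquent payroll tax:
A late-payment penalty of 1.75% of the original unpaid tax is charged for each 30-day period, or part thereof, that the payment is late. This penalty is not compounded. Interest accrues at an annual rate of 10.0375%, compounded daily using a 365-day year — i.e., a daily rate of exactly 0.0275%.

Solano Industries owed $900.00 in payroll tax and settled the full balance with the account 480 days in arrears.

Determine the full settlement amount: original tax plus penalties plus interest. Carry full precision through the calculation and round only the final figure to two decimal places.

Penalty periods: ⌈480/30⌉ = 16; penalty = 16 × 1.75% × $900.00 = $252.00
Interest: $900.00 × ((1 + 0.000275)^480 − 1) = $900.00 × 0.14108761… = $126.9789…
Total = $900.00 + $252.0000 + $126.9789… = $1,278.98

$1,278.98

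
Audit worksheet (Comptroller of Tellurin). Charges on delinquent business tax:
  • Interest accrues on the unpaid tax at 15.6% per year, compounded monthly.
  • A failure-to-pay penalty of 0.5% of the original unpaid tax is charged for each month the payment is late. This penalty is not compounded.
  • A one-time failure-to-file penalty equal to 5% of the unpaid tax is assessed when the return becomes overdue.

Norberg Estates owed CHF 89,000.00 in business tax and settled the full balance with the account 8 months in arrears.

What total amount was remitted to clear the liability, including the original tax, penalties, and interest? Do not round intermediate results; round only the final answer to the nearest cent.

Failure-to-file penalty: 5% × CHF 89,000.00 = CHF 4,450.00
Failure-to-pay penalty = 0.5% × CHF 89,000.00 × 8 mo = CHF 3,560.00
Interest (15.6%/yr ÷ 12 = 1.3%/month): CHF 89,000.00 × ((1 + 0.013)^8 − 1) = CHF 9,688.2776…
Total = CHF 89,000.00 + CHF 8,010.0000 + CHF 9,688.2776… = CHF 106,698.28

CHF 106,698.28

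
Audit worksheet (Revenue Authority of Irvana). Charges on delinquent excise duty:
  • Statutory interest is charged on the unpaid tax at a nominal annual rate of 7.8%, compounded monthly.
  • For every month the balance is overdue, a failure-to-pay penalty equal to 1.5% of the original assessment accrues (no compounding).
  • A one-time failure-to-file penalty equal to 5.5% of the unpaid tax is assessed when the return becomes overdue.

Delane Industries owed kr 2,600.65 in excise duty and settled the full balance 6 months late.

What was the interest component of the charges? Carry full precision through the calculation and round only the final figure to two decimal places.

kr 103.09

Interest (7.8%/yr ÷ 12 = 0.65%/month): kr 2,600.65 × ((1 + 0.0065)^6 − 1) = kr 103.0879…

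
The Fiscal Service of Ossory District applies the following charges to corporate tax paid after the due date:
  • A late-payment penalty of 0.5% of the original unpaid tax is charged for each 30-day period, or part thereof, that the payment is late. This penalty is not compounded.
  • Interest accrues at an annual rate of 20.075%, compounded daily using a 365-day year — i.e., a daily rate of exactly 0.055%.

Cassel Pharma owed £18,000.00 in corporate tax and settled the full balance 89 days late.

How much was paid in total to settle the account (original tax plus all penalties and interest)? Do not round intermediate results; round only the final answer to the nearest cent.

£19,172.77

Penalty periods: ⌈89/30⌉ = 3; penalty = 3 × 0.5% × £18,000.00 = £270.00
Interest: £18,000.00 × ((1 + 0.00055)^89 − 1) = £18,000.00 × 0.05015371… = £902.7668…
Total = £18,000.00 + £270.0000 + £902.7668… = £19,172.77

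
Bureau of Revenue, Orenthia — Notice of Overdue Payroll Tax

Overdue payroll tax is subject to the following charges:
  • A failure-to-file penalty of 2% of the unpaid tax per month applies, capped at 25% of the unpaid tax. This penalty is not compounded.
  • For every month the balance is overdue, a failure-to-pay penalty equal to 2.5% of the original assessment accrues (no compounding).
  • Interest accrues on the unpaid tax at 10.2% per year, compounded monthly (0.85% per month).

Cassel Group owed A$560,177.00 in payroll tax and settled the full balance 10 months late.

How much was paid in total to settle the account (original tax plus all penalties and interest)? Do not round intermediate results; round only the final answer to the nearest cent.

Failure-to-file: 10 × 2% × A$560,177.00 = A$112,035.40 (under the 25% cap)
Failure-to-pay penalty: 10 × 2.5% × A$560,177.00 = A$140,044.25
Interest: A$560,177.00 × ((1 + 0.0085)^10 − 1) = A$560,177.00 × 0.0883261… = A$49,478.2231…
Total = A$560,177.00 + A$252,079.6500 + A$49,478.2231… = A$861,734.87

A$861,734.87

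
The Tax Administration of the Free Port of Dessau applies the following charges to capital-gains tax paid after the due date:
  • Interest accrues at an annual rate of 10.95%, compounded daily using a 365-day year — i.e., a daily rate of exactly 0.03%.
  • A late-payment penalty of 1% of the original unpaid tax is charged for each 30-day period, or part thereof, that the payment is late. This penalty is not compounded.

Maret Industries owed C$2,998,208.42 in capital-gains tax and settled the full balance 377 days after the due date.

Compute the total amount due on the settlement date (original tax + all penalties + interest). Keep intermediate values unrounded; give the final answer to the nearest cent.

Penalty periods: ⌈377/30⌉ = 13; penalty = 13 × 1% × C$2,998,208.42 = C$389,767.09…
Interest: C$2,998,208.42 × ((1 + 0.0003)^377 − 1) = C$2,998,208.42 × 0.11972491… = C$358,960.2310…
Total = C$2,998,208.42 + C$389,767.0946 + C$358,960.2310… = C$3,746,935.75

C$3,746,935.75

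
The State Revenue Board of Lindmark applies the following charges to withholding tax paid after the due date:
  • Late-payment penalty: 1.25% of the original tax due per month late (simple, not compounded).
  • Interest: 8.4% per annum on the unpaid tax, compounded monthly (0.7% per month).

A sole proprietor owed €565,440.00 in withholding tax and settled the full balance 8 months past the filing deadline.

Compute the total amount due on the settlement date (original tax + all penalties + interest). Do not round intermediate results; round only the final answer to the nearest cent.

Late-payment penalty: 8 × 1.25% × €565,440.00 = €56,544.00
Interest: €565,440.00 × ((1 + 0.007)^8 − 1) = €565,440.00 × 0.0573914… = €32,451.3802…
Total = €565,440.00 + €56,544.0000 + €32,451.3802… = €654,435.38

€654,435.38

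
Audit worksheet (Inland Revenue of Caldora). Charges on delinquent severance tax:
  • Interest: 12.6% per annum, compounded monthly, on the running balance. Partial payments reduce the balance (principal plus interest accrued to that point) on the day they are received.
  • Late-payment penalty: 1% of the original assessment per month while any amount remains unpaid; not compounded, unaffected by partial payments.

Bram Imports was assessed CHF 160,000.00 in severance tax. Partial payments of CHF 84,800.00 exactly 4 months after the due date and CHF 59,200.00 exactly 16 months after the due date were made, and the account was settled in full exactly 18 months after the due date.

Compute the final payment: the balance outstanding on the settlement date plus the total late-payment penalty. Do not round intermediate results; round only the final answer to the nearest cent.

CHF 63,293.30

Monthly rate = 12.6% ÷ 12 = 1.05%
Balance at month 4: CHF 160,000.0000 × (1 + 0.0105)^4 = CHF 166,826.5828…
After CHF 84,800.00 payment: CHF 166,826.5828… − CHF 84,800.00 = CHF 82,026.5828…
Balance at month 16: CHF 82,026.5828… × (1 + 0.0105)^12 = CHF 92,980.1909…
After CHF 59,200.00 payment: CHF 92,980.1909… − CHF 59,200.00 = CHF 33,780.1909…
Balance at month 18: CHF 33,780.1909… × (1 + 0.0105)^2 = CHF 34,493.2992…
Penalty: 18 × 1% × CHF 160,000.00 = CHF 28,800.00
Final settlement = outstanding balance + penalty = CHF 34,493.2992… + CHF 28,800.00 = CHF 63,293.30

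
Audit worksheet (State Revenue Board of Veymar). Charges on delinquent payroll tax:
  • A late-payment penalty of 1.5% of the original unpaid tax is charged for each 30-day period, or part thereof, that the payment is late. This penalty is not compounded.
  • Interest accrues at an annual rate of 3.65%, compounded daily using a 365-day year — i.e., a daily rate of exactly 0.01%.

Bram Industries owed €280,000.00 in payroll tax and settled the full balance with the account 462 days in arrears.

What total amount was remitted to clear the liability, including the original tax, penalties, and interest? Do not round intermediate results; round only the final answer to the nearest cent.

Penalty periods: ⌈462/30⌉ = 16; penalty = 16 × 1.5% × €280,000.00 = €67,200.00
Interest: €280,000.00 × ((1 + 0.0001)^462 − 1) = €280,000.00 × 0.04728143… = €13,238.7998…
Total = €280,000.00 + €67,200.0000 + €13,238.7998… = €360,438.80

€360,438.80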